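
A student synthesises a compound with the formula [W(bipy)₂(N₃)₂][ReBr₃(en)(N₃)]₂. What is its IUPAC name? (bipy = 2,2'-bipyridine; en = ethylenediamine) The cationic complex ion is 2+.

diazidobis(2,2'-bipyridine)tungsten(IV) azidotribromo(ethylenediamine)rhenate(III)

Both ions are complex: the cation is named first with the plain metal name, the anion second with the -ate form; each ion's ligands are alphabetised independently.
The complex cation is given as 2+; its ligand charges sum to -2, so W = +4.
With 2 anions per cation, each anion must be 2/2 = 1−.
Anion: ligand charges sum to -4; for the ion to be 1−, Re = +3.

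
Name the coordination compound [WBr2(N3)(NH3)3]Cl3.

The 3 chloride counter-ions carry a total charge of -3, so each complex ion is 3+.
Ligand charges: 1×azido (-1 each), 3×ammine (neutral), 2×bromo (-1 each); total -3. So W + (-3) = 3+, giving W = +6.
Ligands are named alphabetically: ammine before azido before bromo.

triammineazidodibromotungsten(VI) chloride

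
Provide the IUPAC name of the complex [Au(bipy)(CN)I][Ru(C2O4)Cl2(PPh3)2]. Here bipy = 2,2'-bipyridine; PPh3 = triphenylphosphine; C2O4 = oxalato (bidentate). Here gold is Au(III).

Au is given as +3; the cation's ligand charges sum to -2, so the complex cation is 1+.
A 1:1 salt means the anion carries the equal and opposite charge, 1−.
Anion: ligand charges sum to -4; for the ion to be 1−, Ru = +3.

(2,2'-bipyridine)cyanoiodogold(III) dichlorooxalatobis(triphenylphosphine)ruthenate(III)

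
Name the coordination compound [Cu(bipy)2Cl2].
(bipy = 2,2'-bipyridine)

There is no counter-ion, so the complex is neutral overall.
Ligand charges: 2×chloro (-1 each), 2×2,2'-bipyridine (neutral); total -2. So Cu + (-2) = 0, giving Cu = +2.
Ligands are named alphabetically: bipyridine before chloro.

bis(2,2'-bipyridine)dichlorocopper(II)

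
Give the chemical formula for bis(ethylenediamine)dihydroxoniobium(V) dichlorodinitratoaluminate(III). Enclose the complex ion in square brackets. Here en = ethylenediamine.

Cation [Nb…]: ligand charges -2, Nb(V) ⇒ ion charge 3+.
Anion [Al…]: ligand charges -4, Al(III) ⇒ ion charge 1−.
One 3+ cation requires 3 of the 1− anion.

[Nb(en)2(OH)2][AlCl2(NO3)2]3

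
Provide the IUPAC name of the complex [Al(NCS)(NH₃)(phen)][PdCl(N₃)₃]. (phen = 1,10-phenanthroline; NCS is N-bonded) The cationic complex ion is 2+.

The complex cation is given as 2+; its ligand charges sum to -1, so Al = +3.
A 1:1 salt means the anion carries the equal and opposite charge, 2−.
Anion: ligand charges sum to -4; for the ion to be 2−, Pd = +2.

ammineisothiocyanato(1,10-phenanthroline)aluminium(III) triazidochloropalladate(II)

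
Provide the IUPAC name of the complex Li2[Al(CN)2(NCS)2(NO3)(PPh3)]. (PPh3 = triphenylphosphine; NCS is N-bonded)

The 2 lithium counter-ions carry a total charge of +2, so each complex ion is 2−.
Ligand charges: 1×triphenylphosphine (neutral), 1×nitrato (-1 each), 2×isothiocyanato (-1 each), 2×cyano (-1 each); total -5. So Al + (-5) = 2−, giving Al = +3.
The complex ion is anionic, so aluminium takes the -ate form aluminate(III).

lithium dicyanodiisothiocyanatonitrato(triphenylphosphine)aluminate(III)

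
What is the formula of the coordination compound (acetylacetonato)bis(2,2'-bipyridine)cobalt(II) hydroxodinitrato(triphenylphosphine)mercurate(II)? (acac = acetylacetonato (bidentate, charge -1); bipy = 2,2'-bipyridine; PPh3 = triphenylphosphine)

Cation [Co…]: ligand charges -1, Co(II) ⇒ ion charge 1+.
Anion [Hg…]: ligand charges -3, Hg(II) ⇒ ion charge 1−.
One 1+ cation balances one 1− anion.

[Co(acac)(bipy)2][Hg(NO3)2(OH)(PPh3)]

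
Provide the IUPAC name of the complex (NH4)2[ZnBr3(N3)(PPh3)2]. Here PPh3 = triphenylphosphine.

The 2 ammonium counter-ions carry a total charge of +2, so each complex ion is 2−.
Ligand charges: 1×azido (-1 each), 2×triphenylphosphine (neutral), 3×bromo (-1 each); total -4. So Zn + (-4) = 2−, giving Zn = +2.
Ligands are named alphabetically: azido before bromo before triphenylphosphine.
The complex ion is anionic, so zinc takes the -ate form zincate(II).

ammonium azidotribromobis(triphenylphosphine)zincate(II)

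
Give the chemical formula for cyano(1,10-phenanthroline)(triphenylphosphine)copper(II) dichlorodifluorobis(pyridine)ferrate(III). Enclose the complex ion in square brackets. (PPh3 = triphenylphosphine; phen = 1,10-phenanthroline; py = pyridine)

[Cu(CN)(phen)(PPh3)][FeCl2F2(py)2]

Cation [Cu…]: ligand charges -1, Cu(II) ⇒ ion charge 1+.
Anion [Fe…]: ligand charges -4, Fe(III) ⇒ ion charge 1−.
One 1+ cation balances one 1− anion.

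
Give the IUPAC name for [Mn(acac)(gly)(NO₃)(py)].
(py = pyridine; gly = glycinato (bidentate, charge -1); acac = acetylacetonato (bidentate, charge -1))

There is no counter-ion, so the complex is neutral overall.
Ligand charges: 1×nitrato (-1 each), 1×pyridine (neutral), 1×glycinato (-1 each), 1×acetylacetonato (-1 each); total -3. So Mn + (-3) = 0, giving Mn = +3.
Ligands are named alphabetically: acetylacetonato before glycinato before nitrato before pyridine.

(acetylacetonato)(glycinato)nitrato(pyridine)manganese(III)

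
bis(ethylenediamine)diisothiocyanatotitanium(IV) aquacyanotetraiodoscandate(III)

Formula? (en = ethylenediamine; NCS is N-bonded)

[Ti(en)2(NCS)2][Sc(CN)(H2O)I4]

Cation [Ti…]: ligand charges -2, Ti(IV) ⇒ ion charge 2+.
Anion [Sc…]: ligand charges -5, Sc(III) ⇒ ion charge 2−.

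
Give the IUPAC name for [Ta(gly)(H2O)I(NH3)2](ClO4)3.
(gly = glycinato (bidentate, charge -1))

The 3 perchlorate counter-ions carry a total charge of -3, so each complex ion is 3+.
Ligand charges: 1×aqua (neutral), 1×iodo (-1 each), 2×ammine (neutral), 1×glycinato (-1 each); total -2. So Ta + (-2) = 3+, giving Ta = +5.
Ligands are named alphabetically: ammine before aqua before glycinato before iodo.

diammineaqua(glycinato)iodotantalum(V) perchlorate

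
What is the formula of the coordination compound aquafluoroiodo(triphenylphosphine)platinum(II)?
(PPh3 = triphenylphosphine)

[PtF(H2O)I(PPh3)]

Ligands: 1 triphenylphosphine (PPh3, neutral), 1 iodo (I, -1), 1 fluoro (F, -1), 1 aqua (H2O, neutral). Ligand charge sum = -2.
With Pt in oxidation state +2, the complex ion is [Pt...].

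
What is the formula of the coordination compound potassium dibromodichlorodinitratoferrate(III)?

Ligands: 2 bromo (Br, -1), 2 chloro (Cl, -1), 2 nitrato (NO3, -1). Ligand charge sum = -6.
With Fe in oxidation state +3, the complex ion is [Fe...]^3−.
Charge balance with potassium (+1) requires 1 complex ion per 3 potassium.

K3[FeBr2Cl2(NO3)2]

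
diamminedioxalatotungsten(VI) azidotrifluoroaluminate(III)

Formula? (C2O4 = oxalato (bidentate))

Cation [W…]: ligand charges -4, W(VI) ⇒ ion charge 2+.
Anion [Al…]: ligand charges -4, Al(III) ⇒ ion charge 1−.

[W(C2O4)2(NH3)2][AlF3(N3)]2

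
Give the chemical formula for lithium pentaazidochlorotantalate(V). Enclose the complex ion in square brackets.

Li[TaCl(N3)5]

Ligands: 5 azido (N3, -1), 1 chloro (Cl, -1). Ligand charge sum = -6.
Charge balance with lithium (+1) requires 1 complex ion per 1 lithium.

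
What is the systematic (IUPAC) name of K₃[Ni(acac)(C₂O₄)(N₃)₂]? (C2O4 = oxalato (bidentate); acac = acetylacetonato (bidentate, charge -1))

potassium (acetylacetonato)diazidooxalatonickelate(II)

The 3 potassium counter-ions carry a total charge of +3, so each complex ion is 3−.
Ligand charges: 1×oxalato (-2 each), 1×acetylacetonato (-1 each), 2×azido (-1 each); total -5. So Ni + (-5) = 3−, giving Ni = +2.
Ligands are named alphabetically: acetylacetonato before azido before oxalato.
The complex ion is anionic, so nickel takes the -ate form nickelate(II).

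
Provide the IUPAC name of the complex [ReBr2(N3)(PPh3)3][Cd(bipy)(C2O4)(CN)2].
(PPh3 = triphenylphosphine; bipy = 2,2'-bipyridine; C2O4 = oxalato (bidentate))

Both ions are complex: the cation is named first with the plain metal name, the anion second with the -ate form; each ion's ligands are alphabetised independently.
Cadmium is always +2 in its complexes; the anion's ligand charges sum to -4, so the complex anion is 2−.
A 1:1 salt means the cation carries the equal and opposite charge, 2+.
Cation: ligand charges sum to -3; for the ion to be 2+, Re = +5.

azidodibromotris(triphenylphosphine)rhenium(V) (2,2'-bipyridine)dicyanooxalatocadmate(II)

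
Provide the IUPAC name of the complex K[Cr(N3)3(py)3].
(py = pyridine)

potassium triazidotris(pyridine)chromate(II)

The 1 potassium counter-ion carries a total charge of +1, so each complex ion is 1−.
Ligand charges: 3×pyridine (neutral), 3×azido (-1 each); total -3. So Cr + (-3) = 1−, giving Cr = +2.
Ligands are named alphabetically: azido before pyridine.
The complex ion is anionic, so chromium takes the -ate form chromate(II).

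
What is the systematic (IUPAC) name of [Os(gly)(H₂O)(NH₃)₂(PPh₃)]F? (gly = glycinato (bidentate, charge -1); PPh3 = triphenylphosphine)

The 1 fluoride counter-ion carries a total charge of -1, so each complex ion is 1+.
Ligand charges: 1×glycinato (-1 each), 1×triphenylphosphine (neutral), 1×aqua (neutral), 2×ammine (neutral); total -1. So Os + (-1) = 1+, giving Os = +2.
Ligands are named alphabetically: ammine before aqua before glycinato before triphenylphosphine.

diammineaqua(glycinato)(triphenylphosphine)osmium(II) fluoride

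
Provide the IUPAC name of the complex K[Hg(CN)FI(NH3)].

The 1 potassium counter-ion carries a total charge of +1, so each complex ion is 1−.
Ligand charges: 1×ammine (neutral), 1×iodo (-1 each), 1×cyano (-1 each), 1×fluoro (-1 each); total -3. So Hg + (-3) = 1−, giving Hg = +2.
Ligands are named alphabetically: ammine before cyano before fluoro before iodo.
The complex ion is anionic, so mercury takes the -ate form mercurate(II).

potassium amminecyanofluoroiodomercurate(II)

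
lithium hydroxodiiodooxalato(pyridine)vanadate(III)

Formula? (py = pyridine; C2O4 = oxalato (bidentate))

Ligands: 1 pyridine (py, neutral), 2 iodo (I, -1), 1 oxalato (C2O4, -2), 1 hydroxo (OH, -1). Ligand charge sum = -5.
Charge balance with lithium (+1) requires 1 complex ion per 2 lithium.

Li2[V(C2O4)I2(OH)(py)]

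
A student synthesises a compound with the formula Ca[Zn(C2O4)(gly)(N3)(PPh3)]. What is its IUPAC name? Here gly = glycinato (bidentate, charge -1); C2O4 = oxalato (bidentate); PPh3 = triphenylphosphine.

The 1 calcium counter-ion carries a total charge of +2, so each complex ion is 2−.
Ligand charges: 1×glycinato (-1 each), 1×oxalato (-2 each), 1×azido (-1 each), 1×triphenylphosphine (neutral); total -4. So Zn + (-4) = 2−, giving Zn = +2.
Ligands are named alphabetically: azido before glycinato before oxalato before triphenylphosphine.
The complex ion is anionic, so zinc takes the -ate form zincate(II).

calcium azido(glycinato)oxalato(triphenylphosphine)zincate(II)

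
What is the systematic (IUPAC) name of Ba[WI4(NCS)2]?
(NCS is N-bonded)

The 1 barium counter-ion carries a total charge of +2, so each complex ion is 2−.
Ligand charges: 4×iodo (-1 each), 2×isothiocyanato (-1 each); total -6. So W + (-6) = 2−, giving W = +4.
The complex ion is anionic, so tungsten takes the -ate form tungstate(IV).

barium tetraiododiisothiocyanatotungstate(IV)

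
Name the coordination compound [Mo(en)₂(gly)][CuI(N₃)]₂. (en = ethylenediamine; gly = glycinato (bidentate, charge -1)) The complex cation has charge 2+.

Both ions are complex: the cation is named first with the plain metal name, the anion second with the -ate form; each ion's ligands are alphabetised independently.
The complex cation is given as 2+; its ligand charges sum to -1, so Mo = +3.
With 2 anions per cation, each anion must be 2/2 = 1−.
Anion: ligand charges sum to -2; for the ion to be 1−, Cu = +1.

bis(ethylenediamine)(glycinato)molybdenum(III) azidoiodocuprate(I)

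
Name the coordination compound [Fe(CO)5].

There is no counter-ion, so the complex is neutral overall.
Ligand charges: 5×carbonyl (neutral); total 0. So Fe + (0) = 0, giving Fe = 0.

pentacarbonyliron(0)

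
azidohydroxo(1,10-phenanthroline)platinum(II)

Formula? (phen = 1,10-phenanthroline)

[Pt(N3)(OH)(phen)]

Ligands: 1 1,10-phenanthroline (phen, neutral), 1 hydroxo (OH, -1), 1 azido (N3, -1). Ligand charge sum = -2.
With Pt in oxidation state +2, the complex ion is [Pt...].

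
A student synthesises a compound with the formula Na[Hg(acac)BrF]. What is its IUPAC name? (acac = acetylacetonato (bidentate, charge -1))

The 1 sodium counter-ion carries a total charge of +1, so each complex ion is 1−.
Ligand charges: 1×acetylacetonato (-1 each), 1×fluoro (-1 each), 1×bromo (-1 each); total -3. So Hg + (-3) = 1−, giving Hg = +2.
Ligands are named alphabetically: acetylacetonato before bromo before fluoro.
The complex ion is anionic, so mercury takes the -ate form mercurate(II).

sodium (acetylacetonato)bromofluoromercurate(II)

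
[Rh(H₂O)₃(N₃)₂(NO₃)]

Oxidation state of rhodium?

No counter-ion: the bracketed complex is neutral.
Ligand charges: 2×N3 = -2; 3×H2O neutral; 1×NO3 = -1; sum -3.
Rh + (-3) = 0 ⇒ Rh is +3.

+3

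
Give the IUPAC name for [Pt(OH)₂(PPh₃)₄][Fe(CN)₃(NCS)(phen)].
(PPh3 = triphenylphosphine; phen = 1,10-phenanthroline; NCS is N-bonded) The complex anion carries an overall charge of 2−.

Both ions are complex: the cation is named first with the plain metal name, the anion second with the -ate form; each ion's ligands are alphabetised independently.
The complex anion is given as 2−; its ligand charges sum to -4, so Fe = +2.
A 1:1 salt means the cation carries the equal and opposite charge, 2+.
Cation: ligand charges sum to -2; for the ion to be 2+, Pt = +4.

dihydroxotetrakis(triphenylphosphine)platinum(IV) tricyanoisothiocyanato(1,10-phenanthroline)ferrate(II)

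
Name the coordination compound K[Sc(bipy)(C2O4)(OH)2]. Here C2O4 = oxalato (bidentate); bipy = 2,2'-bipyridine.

potassium (2,2'-bipyridine)dihydroxooxalatoscandate(III)

The 1 potassium counter-ion carries a total charge of +1, so each complex ion is 1−.
Ligand charges: 1×oxalato (-2 each), 2×hydroxo (-1 each), 1×2,2'-bipyridine (neutral); total -4. So Sc + (-4) = 1−, giving Sc = +3.
Ligands are named alphabetically: bipyridine before hydroxo before oxalato.
The complex ion is anionic, so scandium takes the -ate form scandate(III).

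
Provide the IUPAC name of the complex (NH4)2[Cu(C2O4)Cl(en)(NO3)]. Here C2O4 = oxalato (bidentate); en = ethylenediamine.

ammonium chloro(ethylenediamine)nitratooxalatocuprate(II)

The 2 ammonium counter-ions carry a total charge of +2, so each complex ion is 2−.
Ligand charges: 1×oxalato (-2 each), 1×chloro (-1 each), 1×nitrato (-1 each), 1×ethylenediamine (neutral); total -4. So Cu + (-4) = 2−, giving Cu = +2.
Ligands are named alphabetically: chloro before ethylenediamine before nitrato before oxalato.
The complex ion is anionic, so copper takes the -ate form cuprate(II).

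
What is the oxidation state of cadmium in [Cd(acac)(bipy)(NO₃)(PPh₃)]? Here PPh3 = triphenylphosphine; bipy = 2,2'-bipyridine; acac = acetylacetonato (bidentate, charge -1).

No counter-ion: the bracketed complex is neutral.
Ligand charges: 1×NO3 = -1; 1×PPh3 neutral; 1×bipy neutral; 1×acac = -1; sum -2.
Cd + (-2) = 0 ⇒ Cd is +2.

+2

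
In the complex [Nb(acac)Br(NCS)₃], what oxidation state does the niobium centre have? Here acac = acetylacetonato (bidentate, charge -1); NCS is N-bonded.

+5

No counter-ion: the bracketed complex is neutral.
Ligand charges: 1×acac = -1; 1×Br = -1; 3×NCS = -3; sum -5.
Nb + (-5) = 0 ⇒ Nb is +5.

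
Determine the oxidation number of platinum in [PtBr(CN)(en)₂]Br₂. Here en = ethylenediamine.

+4

2 bromide outside the brackets (-1 each) → the complex ion is 2+.
Ligand charges: 1×Br = -1; 2×en neutral; 1×CN = -1; sum -2.
Pt + (-2) = 2+ ⇒ Pt is +4.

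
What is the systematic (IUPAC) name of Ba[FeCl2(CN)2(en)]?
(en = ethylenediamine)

The 1 barium counter-ion carries a total charge of +2, so each complex ion is 2−.
Ligand charges: 2×chloro (-1 each), 2×cyano (-1 each), 1×ethylenediamine (neutral); total -4. So Fe + (-4) = 2−, giving Fe = +2.
Ligands are named alphabetically: chloro before cyano before ethylenediamine.
The complex ion is anionic, so iron takes the -ate form ferrate(II).

barium dichlorodicyano(ethylenediamine)ferrate(II)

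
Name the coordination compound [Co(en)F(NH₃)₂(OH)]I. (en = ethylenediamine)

diammine(ethylenediamine)fluorohydroxocobalt(III) iodide

The 1 iodide counter-ion carries a total charge of -1, so each complex ion is 1+.
Ligand charges: 1×hydroxo (-1 each), 1×ethylenediamine (neutral), 1×fluoro (-1 each), 2×ammine (neutral); total -2. So Co + (-2) = 1+, giving Co = +3.
Ligands are named alphabetically: ammine before ethylenediamine before fluoro before hydroxo.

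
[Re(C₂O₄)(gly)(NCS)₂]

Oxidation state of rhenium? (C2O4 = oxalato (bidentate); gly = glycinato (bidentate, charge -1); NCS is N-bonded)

+5

No counter-ion: the bracketed complex is neutral.
Ligand charges: 1×C2O4 = -2; 1×gly = -1; 2×NCS = -2; sum -5.
Re + (-5) = 0 ⇒ Re is +5.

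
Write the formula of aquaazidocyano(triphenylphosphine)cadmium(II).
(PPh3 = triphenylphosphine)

[Cd(CN)(H2O)(N3)(PPh3)]

Ligands: 1 triphenylphosphine (PPh3, neutral), 1 cyano (CN, -1), 1 aqua (H2O, neutral), 1 azido (N3, -1). Ligand charge sum = -2.
With Cd in oxidation state +2, the complex ion is [Cd...].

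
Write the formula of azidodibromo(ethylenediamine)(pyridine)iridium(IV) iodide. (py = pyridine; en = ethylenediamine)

[IrBr2(en)(N3)(py)]I

Ligands: 1 pyridine (py, neutral), 1 ethylenediamine (en, neutral), 1 azido (N3, -1), 2 bromo (Br, -1). Ligand charge sum = -3.
With Ir in oxidation state +4, the complex ion is [Ir...]^1+.
Charge balance with iodide (-1) requires 1 complex ion per 1 iodide.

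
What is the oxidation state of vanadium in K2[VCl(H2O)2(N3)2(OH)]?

2 potassium outside the brackets (+1 each) → the complex ion is 2−.
Ligand charges: 2×N3 = -2; 2×H2O neutral; 1×Cl = -1; 1×OH = -1; sum -4.
V + (-4) = 2− ⇒ V is +2.

+2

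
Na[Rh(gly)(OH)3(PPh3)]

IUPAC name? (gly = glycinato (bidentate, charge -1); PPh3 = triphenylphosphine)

sodium (glycinato)trihydroxo(triphenylphosphine)rhodate(III)

The 1 sodium counter-ion carries a total charge of +1, so each complex ion is 1−.
Ligand charges: 3×hydroxo (-1 each), 1×glycinato (-1 each), 1×triphenylphosphine (neutral); total -4. So Rh + (-4) = 1−, giving Rh = +3.
The complex ion is anionic, so rhodium takes the -ate form rhodate(III).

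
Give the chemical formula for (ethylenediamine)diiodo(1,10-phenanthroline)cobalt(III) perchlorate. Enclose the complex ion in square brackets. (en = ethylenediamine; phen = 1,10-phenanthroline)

Ligands: 1 ethylenediamine (en, neutral), 1 1,10-phenanthroline (phen, neutral), 2 iodo (I, -1). Ligand charge sum = -2.
Charge balance with perchlorate (-1) requires 1 complex ion per 1 perchlorate.

[Co(en)I2(phen)]ClO4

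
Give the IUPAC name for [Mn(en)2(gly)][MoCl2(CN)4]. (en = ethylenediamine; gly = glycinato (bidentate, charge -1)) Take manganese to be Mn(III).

Both ions are complex: the cation is named first with the plain metal name, the anion second with the -ate form; each ion's ligands are alphabetised independently.
Mn is given as +3; the cation's ligand charges sum to -1, so the complex cation is 2+.
A 1:1 salt means the anion carries the equal and opposite charge, 2−.
Anion: ligand charges sum to -6; for the ion to be 2−, Mo = +4.

bis(ethylenediamine)(glycinato)manganese(III) dichlorotetracyanomolybdate(IV)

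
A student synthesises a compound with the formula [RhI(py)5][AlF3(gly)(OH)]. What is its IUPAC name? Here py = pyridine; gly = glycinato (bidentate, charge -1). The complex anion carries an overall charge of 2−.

The complex anion is given as 2−; its ligand charges sum to -5, so Al = +3.
A 1:1 salt means the cation carries the equal and opposite charge, 2+.
Cation: ligand charges sum to -1; for the ion to be 2+, Rh = +3.

iodopentakis(pyridine)rhodium(III) trifluoro(glycinato)hydroxoaluminate(III)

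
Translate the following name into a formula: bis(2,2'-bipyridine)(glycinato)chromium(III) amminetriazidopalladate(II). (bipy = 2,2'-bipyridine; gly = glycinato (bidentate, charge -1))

[Cr(bipy)2(gly)][Pd(N3)3(NH3)]2

Cation [Cr…]: ligand charges -1, Cr(III) ⇒ ion charge 2+.
Anion [Pd…]: ligand charges -3, Pd(II) ⇒ ion charge 1−.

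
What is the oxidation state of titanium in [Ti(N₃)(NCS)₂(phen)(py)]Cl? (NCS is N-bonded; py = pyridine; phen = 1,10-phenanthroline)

+4

1 chloride outside the brackets (-1 each) → the complex ion is 1+.
Ligand charges: 1×N3 = -1; 2×NCS = -2; 1×py neutral; 1×phen neutral; sum -3.
Ti + (-3) = 1+ ⇒ Ti is +4.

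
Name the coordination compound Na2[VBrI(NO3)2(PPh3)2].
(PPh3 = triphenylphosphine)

The 2 sodium counter-ions carry a total charge of +2, so each complex ion is 2−.
Ligand charges: 2×triphenylphosphine (neutral), 1×bromo (-1 each), 2×nitrato (-1 each), 1×iodo (-1 each); total -4. So V + (-4) = 2−, giving V = +2.
Ligands are named alphabetically: bromo before iodo before nitrato before triphenylphosphine.
The complex ion is anionic, so vanadium takes the -ate form vanadate(II).

sodium bromoiododinitratobis(triphenylphosphine)vanadate(II)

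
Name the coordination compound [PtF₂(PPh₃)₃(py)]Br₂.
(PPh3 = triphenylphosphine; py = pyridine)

difluoro(pyridine)tris(triphenylphosphine)platinum(IV) bromide

The 2 bromide counter-ions carry a total charge of -2, so each complex ion is 2+.
Ligand charges: 3×triphenylphosphine (neutral), 2×fluoro (-1 each), 1×pyridine (neutral); total -2. So Pt + (-2) = 2+, giving Pt = +4.
Ligands are named alphabetically: fluoro before pyridine before triphenylphosphine.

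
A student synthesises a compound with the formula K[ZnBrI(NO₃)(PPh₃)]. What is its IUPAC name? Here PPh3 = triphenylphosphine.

potassium bromoiodonitrato(triphenylphosphine)zincate(II)

The 1 potassium counter-ion carries a total charge of +1, so each complex ion is 1−.
Ligand charges: 1×triphenylphosphine (neutral), 1×iodo (-1 each), 1×bromo (-1 each), 1×nitrato (-1 each); total -3. So Zn + (-3) = 1−, giving Zn = +2.
The complex ion is anionic, so zinc takes the -ate form zincate(II).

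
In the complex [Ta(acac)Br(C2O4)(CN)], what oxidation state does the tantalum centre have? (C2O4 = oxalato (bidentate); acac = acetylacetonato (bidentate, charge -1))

+5

No counter-ion: the bracketed complex is neutral.
Ligand charges: 1×C2O4 = -2; 1×acac = -1; 1×Br = -1; 1×CN = -1; sum -5.
Ta + (-5) = 0 ⇒ Ta is +5.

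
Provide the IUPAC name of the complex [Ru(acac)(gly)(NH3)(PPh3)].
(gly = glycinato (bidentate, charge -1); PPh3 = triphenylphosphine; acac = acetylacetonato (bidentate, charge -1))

There is no counter-ion, so the complex is neutral overall.
Ligand charges: 1×ammine (neutral), 1×glycinato (-1 each), 1×triphenylphosphine (neutral), 1×acetylacetonato (-1 each); total -2. So Ru + (-2) = 0, giving Ru = +2.
Ligands are named alphabetically: acetylacetonato before ammine before glycinato before triphenylphosphine.

(acetylacetonato)ammine(glycinato)(triphenylphosphine)ruthenium(II)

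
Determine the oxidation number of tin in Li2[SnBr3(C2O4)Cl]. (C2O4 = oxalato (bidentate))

+4

2 lithium outside the brackets (+1 each) → the complex ion is 2−.
Ligand charges: 1×Cl = -1; 3×Br = -3; 1×C2O4 = -2; sum -6.
Sn + (-6) = 2− ⇒ Sn is +4.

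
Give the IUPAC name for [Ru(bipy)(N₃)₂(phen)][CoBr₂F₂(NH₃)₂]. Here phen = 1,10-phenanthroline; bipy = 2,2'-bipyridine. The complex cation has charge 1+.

Both ions are complex: the cation is named first with the plain metal name, the anion second with the -ate form; each ion's ligands are alphabetised independently.
The complex cation is given as 1+; its ligand charges sum to -2, so Ru = +3.
A 1:1 salt means the anion carries the equal and opposite charge, 1−.
Anion: ligand charges sum to -4; for the ion to be 1−, Co = +3.

diazido(2,2'-bipyridine)(1,10-phenanthroline)ruthenium(III) diamminedibromodifluorocobaltate(III)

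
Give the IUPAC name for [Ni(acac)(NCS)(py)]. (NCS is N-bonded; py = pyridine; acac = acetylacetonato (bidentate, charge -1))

(acetylacetonato)isothiocyanato(pyridine)nickel(II)

There is no counter-ion, so the complex is neutral overall.
Ligand charges: 1×isothiocyanato (-1 each), 1×pyridine (neutral), 1×acetylacetonato (-1 each); total -2. So Ni + (-2) = 0, giving Ni = +2.
Ligands are named alphabetically: acetylacetonato before isothiocyanato before pyridine.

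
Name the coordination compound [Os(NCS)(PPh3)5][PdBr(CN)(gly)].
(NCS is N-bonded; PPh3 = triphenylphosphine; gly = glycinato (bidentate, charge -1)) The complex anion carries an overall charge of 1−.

isothiocyanatopentakis(triphenylphosphine)osmium(II) bromocyano(glycinato)palladate(II)

The complex anion is given as 1−; its ligand charges sum to -3, so Pd = +2.
A 1:1 salt means the cation carries the equal and opposite charge, 1+.
Cation: ligand charges sum to -1; for the ion to be 1+, Os = +2.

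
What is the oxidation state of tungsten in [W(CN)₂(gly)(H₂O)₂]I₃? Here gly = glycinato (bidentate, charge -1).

3 iodide outside the brackets (-1 each) → the complex ion is 3+.
Ligand charges: 2×H2O neutral; 2×CN = -2; 1×gly = -1; sum -3.
W + (-3) = 3+ ⇒ W is +6.

+6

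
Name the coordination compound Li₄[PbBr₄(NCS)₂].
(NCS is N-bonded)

lithium tetrabromodiisothiocyanatoplumbate(II)

The 4 lithium counter-ions carry a total charge of +4, so each complex ion is 4−.
Ligand charges: 2×isothiocyanato (-1 each), 4×bromo (-1 each); total -6. So Pb + (-6) = 4−, giving Pb = +2.
Ligands are named alphabetically: bromo before isothiocyanato.
The complex ion is anionic, so lead takes the -ate form plumbate(II).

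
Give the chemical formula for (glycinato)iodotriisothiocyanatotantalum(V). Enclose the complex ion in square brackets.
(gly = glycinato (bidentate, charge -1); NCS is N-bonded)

Ligands: 1 glycinato (gly, -1), 3 isothiocyanato (NCS, -1), 1 iodo (I, -1). Ligand charge sum = -5.
With Ta in oxidation state +5, the complex ion is [Ta...].

[Ta(gly)I(NCS)3]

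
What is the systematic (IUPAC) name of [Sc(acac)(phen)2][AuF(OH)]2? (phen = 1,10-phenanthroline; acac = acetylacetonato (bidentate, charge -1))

(acetylacetonato)bis(1,10-phenanthroline)scandium(III) fluorohydroxoaurate(I)

Scandium is always +3 in its complexes; the cation's ligand charges sum to -1, so the complex cation is 2+.
With 2 anions per cation, each anion must be 2/2 = 1−.
Anion: ligand charges sum to -2; for the ion to be 1−, Au = +1.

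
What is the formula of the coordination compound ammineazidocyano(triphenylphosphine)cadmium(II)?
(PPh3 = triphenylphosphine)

Ligands: 1 azido (N3, -1), 1 triphenylphosphine (PPh3, neutral), 1 ammine (NH3, neutral), 1 cyano (CN, -1). Ligand charge sum = -2.
With Cd in oxidation state +2, the complex ion is [Cd...].

[Cd(CN)(N3)(NH3)(PPh3)]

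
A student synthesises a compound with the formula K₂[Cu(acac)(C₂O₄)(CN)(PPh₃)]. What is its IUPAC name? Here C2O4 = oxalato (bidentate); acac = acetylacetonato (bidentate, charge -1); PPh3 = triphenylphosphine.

potassium (acetylacetonato)cyanooxalato(triphenylphosphine)cuprate(II)

The 2 potassium counter-ions carry a total charge of +2, so each complex ion is 2−.
Ligand charges: 1×oxalato (-2 each), 1×cyano (-1 each), 1×acetylacetonato (-1 each), 1×triphenylphosphine (neutral); total -4. So Cu + (-4) = 2−, giving Cu = +2.
Ligands are named alphabetically: acetylacetonato before cyano before oxalato before triphenylphosphine.
The complex ion is anionic, so copper takes the -ate form cuprate(II).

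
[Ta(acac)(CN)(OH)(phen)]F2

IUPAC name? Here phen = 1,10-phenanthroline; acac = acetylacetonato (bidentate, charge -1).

(acetylacetonato)cyanohydroxo(1,10-phenanthroline)tantalum(V) fluoride

The 2 fluoride counter-ions carry a total charge of -2, so each complex ion is 2+.
Ligand charges: 1×1,10-phenanthroline (neutral), 1×cyano (-1 each), 1×acetylacetonato (-1 each), 1×hydroxo (-1 each); total -3. So Ta + (-3) = 2+, giving Ta = +5.
Ligands are named alphabetically: acetylacetonato before cyano before hydroxo before phenanthroline.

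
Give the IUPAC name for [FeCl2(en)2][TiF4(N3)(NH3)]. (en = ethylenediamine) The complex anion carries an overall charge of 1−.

dichlorobis(ethylenediamine)iron(III) ammineazidotetrafluorotitanate(IV)

The complex anion is given as 1−; its ligand charges sum to -5, so Ti = +4.
A 1:1 salt means the cation carries the equal and opposite charge, 1+.
Cation: ligand charges sum to -2; for the ion to be 1+, Fe = +3.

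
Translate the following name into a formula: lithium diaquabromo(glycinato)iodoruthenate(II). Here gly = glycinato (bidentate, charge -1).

Li[RuBr(gly)(H2O)2I]

Ligands: 1 iodo (I, -1), 1 glycinato (gly, -1), 1 bromo (Br, -1), 2 aqua (H2O, neutral). Ligand charge sum = -3.
Charge balance with lithium (+1) requires 1 complex ion per 1 lithium.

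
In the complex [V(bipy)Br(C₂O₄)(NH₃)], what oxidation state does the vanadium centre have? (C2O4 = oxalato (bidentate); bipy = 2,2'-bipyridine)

+3

No counter-ion: the bracketed complex is neutral.
Ligand charges: 1×Br = -1; 1×C2O4 = -2; 1×bipy neutral; 1×NH3 neutral; sum -3.
V + (-3) = 0 ⇒ V is +3.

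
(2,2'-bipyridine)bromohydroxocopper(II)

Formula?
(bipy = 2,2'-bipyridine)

Ligands: 1 bromo (Br, -1), 1 2,2'-bipyridine (bipy, neutral), 1 hydroxo (OH, -1). Ligand charge sum = -2.
With Cu in oxidation state +2, the complex ion is [Cu...].

[Cu(bipy)Br(OH)]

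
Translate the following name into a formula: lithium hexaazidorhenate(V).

Li[Re(N3)6]

Ligands: 6 azido (N3, -1). Ligand charge sum = -6.
With Re in oxidation state +5, the complex ion is [Re...]^1−.
Charge balance with lithium (+1) requires 1 complex ion per 1 lithium.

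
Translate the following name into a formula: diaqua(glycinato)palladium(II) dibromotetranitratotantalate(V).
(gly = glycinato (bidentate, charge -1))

[Pd(gly)(H2O)2][TaBr2(NO3)4]

Cation [Pd…]: ligand charges -1, Pd(II) ⇒ ion charge 1+.
Anion [Ta…]: ligand charges -6, Ta(V) ⇒ ion charge 1−.
One 1+ cation balances one 1− anion.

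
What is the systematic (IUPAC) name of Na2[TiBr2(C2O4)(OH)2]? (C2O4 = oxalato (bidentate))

The 2 sodium counter-ions carry a total charge of +2, so each complex ion is 2−.
Ligand charges: 2×hydroxo (-1 each), 2×bromo (-1 each), 1×oxalato (-2 each); total -6. So Ti + (-6) = 2−, giving Ti = +4.
The complex ion is anionic, so titanium takes the -ate form titanate(IV).

sodium dibromodihydroxooxalatotitanate(IV)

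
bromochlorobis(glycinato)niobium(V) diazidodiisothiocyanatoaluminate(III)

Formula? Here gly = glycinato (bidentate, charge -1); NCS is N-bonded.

Cation [Nb…]: ligand charges -4, Nb(V) ⇒ ion charge 1+.
Anion [Al…]: ligand charges -4, Al(III) ⇒ ion charge 1−.

[NbBrCl(gly)2][Al(N3)2(NCS)2]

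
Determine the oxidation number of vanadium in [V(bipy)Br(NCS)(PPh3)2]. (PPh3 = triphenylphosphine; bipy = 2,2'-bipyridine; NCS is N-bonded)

+2

No counter-ion: the bracketed complex is neutral.
Ligand charges: 2×PPh3 neutral; 1×bipy neutral; 1×Br = -1; 1×NCS = -1; sum -2.
V + (-2) = 0 ⇒ V is +2.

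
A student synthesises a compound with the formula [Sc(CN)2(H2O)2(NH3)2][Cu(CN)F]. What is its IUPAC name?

diamminediaquadicyanoscandium(III) cyanofluorocuprate(I)

Both ions are complex: the cation is named first with the plain metal name, the anion second with the -ate form; each ion's ligands are alphabetised independently.
Scandium is always +3 in its complexes; the cation's ligand charges sum to -2, so the complex cation is 1+.
A 1:1 salt means the anion carries the equal and opposite charge, 1−.
Anion: ligand charges sum to -2; for the ion to be 1−, Cu = +1.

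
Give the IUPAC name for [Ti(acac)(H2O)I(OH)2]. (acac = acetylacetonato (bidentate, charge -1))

There is no counter-ion, so the complex is neutral overall.
Ligand charges: 2×hydroxo (-1 each), 1×aqua (neutral), 1×acetylacetonato (-1 each), 1×iodo (-1 each); total -4. So Ti + (-4) = 0, giving Ti = +4.
Ligands are named alphabetically: acetylacetonato before aqua before hydroxo before iodo.

(acetylacetonato)aquadihydroxoiodotitanium(IV)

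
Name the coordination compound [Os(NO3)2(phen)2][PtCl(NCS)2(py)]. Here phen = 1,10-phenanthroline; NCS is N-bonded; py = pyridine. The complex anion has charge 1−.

dinitratobis(1,10-phenanthroline)osmium(III) chlorodiisothiocyanato(pyridine)platinate(II)

Both ions are complex: the cation is named first with the plain metal name, the anion second with the -ate form; each ion's ligands are alphabetised independently.
The complex anion is given as 1−; its ligand charges sum to -3, so Pt = +2.
A 1:1 salt means the cation carries the equal and opposite charge, 1+.
Cation: ligand charges sum to -2; for the ion to be 1+, Os = +3.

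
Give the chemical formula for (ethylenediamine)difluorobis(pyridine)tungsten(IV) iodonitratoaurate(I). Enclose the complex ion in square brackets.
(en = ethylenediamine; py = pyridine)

Cation [W…]: ligand charges -2, W(IV) ⇒ ion charge 2+.
Anion [Au…]: ligand charges -2, Au(I) ⇒ ion charge 1−.

[W(en)F2(py)2][AuI(NO3)]2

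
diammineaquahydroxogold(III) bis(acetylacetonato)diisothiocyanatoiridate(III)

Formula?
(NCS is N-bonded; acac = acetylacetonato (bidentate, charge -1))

Cation [Au…]: ligand charges -1, Au(III) ⇒ ion charge 2+.
Anion [Ir…]: ligand charges -4, Ir(III) ⇒ ion charge 1−.
One 2+ cation requires 2 of the 1− anion.

[Au(H2O)(NH3)2(OH)][Ir(acac)2(NCS)2]2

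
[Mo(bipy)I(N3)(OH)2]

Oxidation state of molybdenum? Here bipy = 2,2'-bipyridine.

No counter-ion: the bracketed complex is neutral.
Ligand charges: 1×N3 = -1; 1×bipy neutral; 1×I = -1; 2×OH = -2; sum -4.
Mo + (-4) = 0 ⇒ Mo is +4.

+4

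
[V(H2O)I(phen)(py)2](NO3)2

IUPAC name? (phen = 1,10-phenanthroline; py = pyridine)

The 2 nitrate counter-ions carry a total charge of -2, so each complex ion is 2+.
Ligand charges: 1×1,10-phenanthroline (neutral), 2×pyridine (neutral), 1×iodo (-1 each), 1×aqua (neutral); total -1. So V + (-1) = 2+, giving V = +3.
Ligands are named alphabetically: aqua before iodo before phenanthroline before pyridine.

aquaiodo(1,10-phenanthroline)bis(pyridine)vanadium(III) nitrate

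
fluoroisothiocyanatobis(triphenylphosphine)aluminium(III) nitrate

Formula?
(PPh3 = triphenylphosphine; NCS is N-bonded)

[AlF(NCS)(PPh3)2]NO3

Ligands: 2 triphenylphosphine (PPh3, neutral), 1 isothiocyanato (NCS, -1), 1 fluoro (F, -1). Ligand charge sum = -2.
With Al in oxidation state +3, the complex ion is [Al...]^1+.
Charge balance with nitrate (-1) requires 1 complex ion per 1 nitrate.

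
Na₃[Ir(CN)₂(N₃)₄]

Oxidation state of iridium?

3 sodium outside the brackets (+1 each) → the complex ion is 3−.
Ligand charges: 2×CN = -2; 4×N3 = -4; sum -6.
Ir + (-6) = 3− ⇒ Ir is +3.

+3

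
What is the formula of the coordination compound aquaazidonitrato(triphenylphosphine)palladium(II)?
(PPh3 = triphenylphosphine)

Ligands: 1 aqua (H2O, neutral), 1 nitrato (NO3, -1), 1 triphenylphosphine (PPh3, neutral), 1 azido (N3, -1). Ligand charge sum = -2.
With Pd in oxidation state +2, the complex ion is [Pd...].

[Pd(H2O)(N3)(NO3)(PPh3)]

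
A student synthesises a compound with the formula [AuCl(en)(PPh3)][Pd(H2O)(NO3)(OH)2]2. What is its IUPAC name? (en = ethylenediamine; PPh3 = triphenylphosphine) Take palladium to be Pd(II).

Both ions are complex: the cation is named first with the plain metal name, the anion second with the -ate form; each ion's ligands are alphabetised independently.
Pd is given as +2; the anion's ligand charges sum to -3, so the complex anion is 1−.
With 2 anions per cation, the cation must be 2×1 = 2+.
Cation: ligand charges sum to -1; for the ion to be 2+, Au = +3.

chloro(ethylenediamine)(triphenylphosphine)gold(III) aquadihydroxonitratopalladate(II)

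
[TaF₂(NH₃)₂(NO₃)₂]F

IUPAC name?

diamminedifluorodinitratotantalum(V) fluoride

The 1 fluoride counter-ion carries a total charge of -1, so each complex ion is 1+.
Ligand charges: 2×fluoro (-1 each), 2×ammine (neutral), 2×nitrato (-1 each); total -4. So Ta + (-4) = 1+, giving Ta = +5.
Ligands are named alphabetically: ammine before fluoro before nitrato.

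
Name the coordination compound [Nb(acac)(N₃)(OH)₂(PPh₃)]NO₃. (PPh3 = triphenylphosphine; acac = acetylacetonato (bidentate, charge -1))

(acetylacetonato)azidodihydroxo(triphenylphosphine)niobium(V) nitrate

The 1 nitrate counter-ion carries a total charge of -1, so each complex ion is 1+.
Ligand charges: 1×triphenylphosphine (neutral), 1×azido (-1 each), 1×acetylacetonato (-1 each), 2×hydroxo (-1 each); total -4. So Nb + (-4) = 1+, giving Nb = +5.
Ligands are named alphabetically: acetylacetonato before azido before hydroxo before triphenylphosphine.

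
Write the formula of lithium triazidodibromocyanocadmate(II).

Ligands: 1 cyano (CN, -1), 2 bromo (Br, -1), 3 azido (N3, -1). Ligand charge sum = -6.
Charge balance with lithium (+1) requires 1 complex ion per 4 lithium.

Li4[CdBr2(CN)(N3)3]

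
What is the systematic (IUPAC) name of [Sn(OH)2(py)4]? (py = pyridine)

dihydroxotetrakis(pyridine)tin(II)

There is no counter-ion, so the complex is neutral overall.
Ligand charges: 2×hydroxo (-1 each), 4×pyridine (neutral); total -2. So Sn + (-2) = 0, giving Sn = +2.
Ligands are named alphabetically: hydroxo before pyridine.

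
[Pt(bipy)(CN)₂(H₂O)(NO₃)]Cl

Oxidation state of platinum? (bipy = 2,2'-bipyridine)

+4

1 chloride outside the brackets (-1 each) → the complex ion is 1+.
Ligand charges: 2×CN = -2; 1×bipy neutral; 1×NO3 = -1; 1×H2O neutral; sum -3.
Pt + (-3) = 1+ ⇒ Pt is +4.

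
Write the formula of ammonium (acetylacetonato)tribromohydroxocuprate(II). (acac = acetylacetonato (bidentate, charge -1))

(NH4)3[Cu(acac)Br3(OH)]

Ligands: 1 hydroxo (OH, -1), 3 bromo (Br, -1), 1 acetylacetonato (acac, -1). Ligand charge sum = -5.
Charge balance with ammonium (+1) requires 1 complex ion per 3 ammonium.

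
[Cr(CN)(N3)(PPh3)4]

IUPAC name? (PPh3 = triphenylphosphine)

azidocyanotetrakis(triphenylphosphine)chromium(II)

There is no counter-ion, so the complex is neutral overall.
Ligand charges: 1×cyano (-1 each), 1×azido (-1 each), 4×triphenylphosphine (neutral); total -2. So Cr + (-2) = 0, giving Cr = +2.
Ligands are named alphabetically: azido before cyano before triphenylphosphine.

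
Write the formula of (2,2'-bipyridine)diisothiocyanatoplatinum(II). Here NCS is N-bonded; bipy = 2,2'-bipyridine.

[Pt(bipy)(NCS)2]

Ligands: 2 isothiocyanato (NCS, -1), 1 2,2'-bipyridine (bipy, neutral). Ligand charge sum = -2.
With Pt in oxidation state +2, the complex ion is [Pt...].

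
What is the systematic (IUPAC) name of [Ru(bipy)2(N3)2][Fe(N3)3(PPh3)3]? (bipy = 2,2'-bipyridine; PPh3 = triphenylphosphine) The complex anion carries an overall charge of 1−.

diazidobis(2,2'-bipyridine)ruthenium(III) triazidotris(triphenylphosphine)ferrate(II)

Both ions are complex: the cation is named first with the plain metal name, the anion second with the -ate form; each ion's ligands are alphabetised independently.
The complex anion is given as 1−; its ligand charges sum to -3, so Fe = +2.
A 1:1 salt means the cation carries the equal and opposite charge, 1+.
Cation: ligand charges sum to -2; for the ion to be 1+, Ru = +3.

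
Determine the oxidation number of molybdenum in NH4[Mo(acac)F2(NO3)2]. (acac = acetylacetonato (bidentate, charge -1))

+4

1 ammonium outside the brackets (+1 each) → the complex ion is 1−.
Ligand charges: 1×acac = -1; 2×F = -2; 2×NO3 = -2; sum -5.
Mo + (-5) = 1− ⇒ Mo is +4.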